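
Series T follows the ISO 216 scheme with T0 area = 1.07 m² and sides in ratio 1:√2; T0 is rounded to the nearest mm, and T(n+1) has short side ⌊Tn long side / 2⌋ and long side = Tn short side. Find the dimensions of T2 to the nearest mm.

435 × 615 mm

Let T0's short side be w mm. w · w√2 = 1.07 m² = 1,070,000 mm², so w ≈ 869.8 mm and w√2 ≈ 1230.1 mm → T0 = 870 × 1230 mm.
T1: ⌊1230/2⌋ × 870 = 615 × 870 mm
T2: ⌊870/2⌋ × 615 = 435 × 615 mm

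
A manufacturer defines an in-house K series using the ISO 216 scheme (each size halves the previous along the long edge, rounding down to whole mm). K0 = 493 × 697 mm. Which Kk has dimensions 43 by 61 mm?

K7

K0: 493 × 697 mm
K1: 348 × 493 mm
K2: 246 × 348 mm
K3: 174 × 246 mm
K4: 123 × 174 mm
K5: 87 × 123 mm
K6: 61 × 87 mm
K7: 43 × 61 mm
K8: 30 × 43 mm
→ matches K7.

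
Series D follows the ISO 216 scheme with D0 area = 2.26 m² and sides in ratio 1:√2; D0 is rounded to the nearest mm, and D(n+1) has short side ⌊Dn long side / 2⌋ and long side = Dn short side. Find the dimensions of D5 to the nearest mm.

223 × 316 mm

Let D0's short side be w mm. w · w√2 = 2.26 m² = 2,260,000 mm², so w ≈ 1264.1 mm and w√2 ≈ 1787.8 mm → D0 = 1264 × 1788 mm.
D1: ⌊1788/2⌋ × 1264 = 894 × 1264 mm
D2: ⌊1264/2⌋ × 894 = 632 × 894 mm
D3: ⌊894/2⌋ × 632 = 447 × 632 mm
D4: ⌊632/2⌋ × 447 = 316 × 447 mm
D5: ⌊447/2⌋ × 316 = 223 × 316 mm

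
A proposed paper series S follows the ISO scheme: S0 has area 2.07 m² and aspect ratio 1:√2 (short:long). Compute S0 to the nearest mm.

1210 × 1711 mm

Let the short side be w mm. Then w · w√2 = 2.07 m² = 2,070,000 mm².
w² = 2,070,000/√2, so w ≈ 1209.8 mm; long side = w√2 ≈ 1711.0 mm.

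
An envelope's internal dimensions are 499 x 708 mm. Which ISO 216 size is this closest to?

Aspect ratio 708/499 ≈ 1.419 — close to the ISO √2 ≈ 1.414.
In the B-series (B0 = 1000 × 1414 mm): B2 = 500 × 707 mm.
Off by 2 mm total — nearest standard size.

B2 (500 × 707 mm)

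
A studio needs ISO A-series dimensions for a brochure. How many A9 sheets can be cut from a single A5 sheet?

Each ISO step halves the sheet: 1 × A5 → 2 × A6 → 4 × A7 → 8 × A8 → …
From A5 to A9 is 4 halving steps: 2^4 = 16.

16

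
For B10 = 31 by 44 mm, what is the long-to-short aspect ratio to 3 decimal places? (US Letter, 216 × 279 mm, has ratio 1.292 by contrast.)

1.419

44 / 31 = 1.419
ISO 216 targets √2 ≈ 1.414; the +0.005 deviation is from mm rounding.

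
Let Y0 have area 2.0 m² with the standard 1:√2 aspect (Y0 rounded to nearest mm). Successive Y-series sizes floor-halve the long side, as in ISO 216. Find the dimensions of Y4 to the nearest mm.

297 × 420 mm

Let Y0's short side be w mm. w · w√2 = 2.0 m² = 2,000,000 mm², so w ≈ 1189.2 mm and w√2 ≈ 1681.8 mm → Y0 = 1189 × 1682 mm.
Y1: ⌊1682/2⌋ × 1189 = 841 × 1189 mm
Y2: ⌊1189/2⌋ × 841 = 594 × 841 mm
Y3: ⌊841/2⌋ × 594 = 420 × 594 mm
Y4: ⌊594/2⌋ × 420 = 297 × 420 mm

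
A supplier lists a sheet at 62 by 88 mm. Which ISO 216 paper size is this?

B8 (62 × 88 mm)

Aspect ratio 88/62 ≈ 1.419 — close to the ISO √2 ≈ 1.414.
In the B-series (B0 = 1000 × 1414 mm): B8 = 62 × 88 mm.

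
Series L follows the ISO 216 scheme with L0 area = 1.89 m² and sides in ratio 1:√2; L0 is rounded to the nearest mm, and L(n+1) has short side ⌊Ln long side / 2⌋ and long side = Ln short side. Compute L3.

408 × 578 mm

Let L0's short side be w mm. w · w√2 = 1.89 m² = 1,890,000 mm², so w ≈ 1156.0 mm and w√2 ≈ 1634.9 mm → L0 = 1156 × 1635 mm.
L1: ⌊1635/2⌋ × 1156 = 817 × 1156 mm
L2: ⌊1156/2⌋ × 817 = 578 × 817 mm
L3: ⌊817/2⌋ × 578 = 408 × 578 mm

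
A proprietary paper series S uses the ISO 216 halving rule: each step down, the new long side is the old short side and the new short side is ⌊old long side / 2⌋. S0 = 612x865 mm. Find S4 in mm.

153 × 216 mm

S1: ⌊865/2⌋ × 612 = 432 × 612 mm
S2: ⌊612/2⌋ × 432 = 306 × 432 mm
S3: ⌊432/2⌋ × 306 = 216 × 306 mm
S4: ⌊306/2⌋ × 216 = 153 × 216 mm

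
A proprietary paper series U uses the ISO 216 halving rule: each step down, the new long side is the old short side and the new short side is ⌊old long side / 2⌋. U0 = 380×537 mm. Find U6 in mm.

47 × 67 mm

U1: ⌊537/2⌋ × 380 = 268 × 380 mm
U2: ⌊380/2⌋ × 268 = 190 × 268 mm
U3: ⌊268/2⌋ × 190 = 134 × 190 mm
U4: ⌊190/2⌋ × 134 = 95 × 134 mm
U5: ⌊134/2⌋ × 95 = 67 × 95 mm
U6: ⌊95/2⌋ × 67 = 47 × 67 mm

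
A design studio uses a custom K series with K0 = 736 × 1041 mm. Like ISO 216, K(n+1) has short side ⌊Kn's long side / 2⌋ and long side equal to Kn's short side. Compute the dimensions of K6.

K1 = 520 × 736 mm (from K0 by 1 halving).
K2: ⌊736/2⌋ × 520 = 368 × 520 mm
K3: ⌊520/2⌋ × 368 = 260 × 368 mm
K4: ⌊368/2⌋ × 260 = 184 × 260 mm
K5: ⌊260/2⌋ × 184 = 130 × 184 mm
K6: ⌊184/2⌋ × 130 = 92 × 130 mm

92 × 130 mm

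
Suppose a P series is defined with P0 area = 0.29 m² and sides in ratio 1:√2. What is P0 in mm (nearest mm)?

453 × 640 mm

Let the short side be w mm. Then w · w√2 = 0.29 m² = 290,000 mm².
w² = 290,000/√2, so w ≈ 452.8 mm; long side = w√2 ≈ 640.4 mm.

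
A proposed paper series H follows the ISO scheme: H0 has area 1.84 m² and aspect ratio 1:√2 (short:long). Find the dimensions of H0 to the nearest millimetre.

Let the short side be w mm. Then w · w√2 = 1.84 m² = 1,840,000 mm².
w² = 1,840,000/√2, so w ≈ 1140.6 mm; long side = w√2 ≈ 1613.1 mm.

1141 × 1613 mm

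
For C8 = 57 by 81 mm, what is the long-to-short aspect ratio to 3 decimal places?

1.421

81 / 57 = 1.421
ISO 216 targets √2 ≈ 1.414; the +0.007 deviation is from mm rounding.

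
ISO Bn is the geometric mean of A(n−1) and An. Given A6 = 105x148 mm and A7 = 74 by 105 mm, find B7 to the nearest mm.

Short side: √(105 · 74) = √7770 ≈ 88.1 → 88 mm
Long side: √(148 · 105) = √15540 ≈ 124.7 → 125 mm

88 × 125 mm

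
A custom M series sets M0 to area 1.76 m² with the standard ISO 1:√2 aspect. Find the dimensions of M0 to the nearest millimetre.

1116 × 1578 mm

Let the short side be w mm. Then w · w√2 = 1.76 m² = 1,760,000 mm².
w² = 1,760,000/√2, so w ≈ 1115.6 mm; long side = w√2 ≈ 1577.7 mm.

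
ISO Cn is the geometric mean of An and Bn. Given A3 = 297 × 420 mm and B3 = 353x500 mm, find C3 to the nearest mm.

Short side: √(297 · 353) = √104841 ≈ 323.8 → 324 mm
Long side: √(420 · 500) = √210000 ≈ 458.3 → 458 mm

324 × 458 mm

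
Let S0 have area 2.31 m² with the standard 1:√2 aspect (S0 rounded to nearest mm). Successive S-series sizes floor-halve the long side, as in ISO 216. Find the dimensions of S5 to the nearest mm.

Let S0's short side be w mm. w · w√2 = 2.31 m² = 2,310,000 mm², so w ≈ 1278.1 mm and w√2 ≈ 1807.4 mm → S0 = 1278 × 1807 mm.
S1: ⌊1807/2⌋ × 1278 = 903 × 1278 mm
S2: ⌊1278/2⌋ × 903 = 639 × 903 mm
S3: ⌊903/2⌋ × 639 = 451 × 639 mm
S4: ⌊639/2⌋ × 451 = 319 × 451 mm
S5: ⌊451/2⌋ × 319 = 225 × 319 mm

225 × 319 mm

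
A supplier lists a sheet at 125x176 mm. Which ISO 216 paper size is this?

Aspect ratio 176/125 ≈ 1.408 — close to the ISO √2 ≈ 1.414.
In the B-series (B0 = 1000 × 1414 mm): B6 = 125 × 176 mm.

B6 (125 × 176 mm)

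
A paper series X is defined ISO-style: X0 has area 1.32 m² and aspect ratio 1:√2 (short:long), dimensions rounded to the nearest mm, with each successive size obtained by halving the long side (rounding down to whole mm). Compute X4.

241 × 341 mm

Let X0's short side be w mm. w · w√2 = 1.32 m² = 1,320,000 mm², so w ≈ 966.1 mm and w√2 ≈ 1366.3 mm → X0 = 966 × 1366 mm.
X1: ⌊1366/2⌋ × 966 = 683 × 966 mm
X2: ⌊966/2⌋ × 683 = 483 × 683 mm
X3: ⌊683/2⌋ × 483 = 341 × 483 mm
X4: ⌊483/2⌋ × 341 = 241 × 341 mm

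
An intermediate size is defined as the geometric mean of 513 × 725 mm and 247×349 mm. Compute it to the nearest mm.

Short side: √(513 · 247) = √126711 ≈ 356.0 → 356 mm
Long side: √(725 · 349) = √253025 ≈ 503.0 → 503 mm

356 × 503 mm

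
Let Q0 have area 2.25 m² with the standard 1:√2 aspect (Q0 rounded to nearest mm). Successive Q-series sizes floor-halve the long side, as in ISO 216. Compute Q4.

Let Q0's short side be w mm. w · w√2 = 2.25 m² = 2,250,000 mm², so w ≈ 1261.3 mm and w√2 ≈ 1783.8 mm → Q0 = 1261 × 1784 mm.
Q1: ⌊1784/2⌋ × 1261 = 892 × 1261 mm
Q2: ⌊1261/2⌋ × 892 = 630 × 892 mm
Q3: ⌊892/2⌋ × 630 = 446 × 630 mm
Q4: ⌊630/2⌋ × 446 = 315 × 446 mm

315 × 446 mm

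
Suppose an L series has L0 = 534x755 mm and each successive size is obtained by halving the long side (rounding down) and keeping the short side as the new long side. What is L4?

L1: ⌊755/2⌋ × 534 = 377 × 534 mm
L2: ⌊534/2⌋ × 377 = 267 × 377 mm
L3: ⌊377/2⌋ × 267 = 188 × 267 mm
L4: ⌊267/2⌋ × 188 = 133 × 188 mm

133 × 188 mm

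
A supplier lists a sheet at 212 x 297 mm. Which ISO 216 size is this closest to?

A4 (210 × 297 mm)

Aspect ratio 297/212 ≈ 1.401 — close to the ISO √2 ≈ 1.414.
In the A-series (A0 area = 1 m²): A4 = 210 × 297 mm.
Off by 2 mm total — nearest standard size.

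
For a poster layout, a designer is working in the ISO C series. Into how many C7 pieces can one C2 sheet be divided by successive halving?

32

C2 = 458 × 648 mm; C7 = 81 × 114 mm.
Each halving step doubles the count; 5 steps from C2 to C7.
2^5 = 32.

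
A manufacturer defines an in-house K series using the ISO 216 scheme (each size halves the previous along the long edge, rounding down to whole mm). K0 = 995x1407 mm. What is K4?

K1: ⌊1407/2⌋ × 995 = 703 × 995 mm
K2: ⌊995/2⌋ × 703 = 497 × 703 mm
K3: ⌊703/2⌋ × 497 = 351 × 497 mm
K4: ⌊497/2⌋ × 351 = 248 × 351 mm

248 × 351 mm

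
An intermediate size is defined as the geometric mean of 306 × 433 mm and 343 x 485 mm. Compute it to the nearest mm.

Short side: √(306 · 343) = √104958 ≈ 324.0 → 324 mm
Long side: √(433 · 485) = √210005 ≈ 458.3 → 458 mm

324 × 458 mm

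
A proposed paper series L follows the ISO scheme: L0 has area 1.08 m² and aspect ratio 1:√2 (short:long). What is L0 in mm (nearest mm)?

Let the short side be w mm. Then w · w√2 = 1.08 m² = 1,080,000 mm².
w² = 1,080,000/√2, so w ≈ 873.9 mm; long side = w√2 ≈ 1235.9 mm.

874 × 1236 mm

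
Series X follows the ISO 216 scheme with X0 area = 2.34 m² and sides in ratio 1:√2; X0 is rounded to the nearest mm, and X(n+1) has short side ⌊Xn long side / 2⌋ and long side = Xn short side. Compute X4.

Let X0's short side be w mm. w · w√2 = 2.34 m² = 2,340,000 mm², so w ≈ 1286.3 mm and w√2 ≈ 1819.1 mm → X0 = 1286 × 1819 mm.
X1: ⌊1819/2⌋ × 1286 = 909 × 1286 mm
X2: ⌊1286/2⌋ × 909 = 643 × 909 mm
X3: ⌊909/2⌋ × 643 = 454 × 643 mm
X4: ⌊643/2⌋ × 454 = 321 × 454 mm

321 × 454 mm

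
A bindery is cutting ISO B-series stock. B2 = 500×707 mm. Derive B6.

B3: ⌊707/2⌋ × 500 = 353 × 500 mm
B4: ⌊500/2⌋ × 353 = 250 × 353 mm
B5: ⌊353/2⌋ × 250 = 176 × 250 mm
B6: ⌊250/2⌋ × 176 = 125 × 176 mm

125 × 176 mm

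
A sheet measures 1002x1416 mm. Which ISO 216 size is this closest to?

Aspect ratio 1416/1002 ≈ 1.413 — close to the ISO √2 ≈ 1.414.
In the B-series (B0 = 1000 × 1414 mm): B0 = 1000 × 1414 mm.
Off by 4 mm total — nearest standard size.

B0 (1000 × 1414 mm)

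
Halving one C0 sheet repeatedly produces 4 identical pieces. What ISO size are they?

4 = 2^2, so 2 halving steps.
C0 → C1 → … → C2 after 2 steps.

C2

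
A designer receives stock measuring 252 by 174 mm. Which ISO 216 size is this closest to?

Aspect ratio 252/174 ≈ 1.448 (ISO target is √2 ≈ 1.414).
In the B-series (B0 = 1000 × 1414 mm): B5 = 176 × 250 mm.
Off by 4 mm total — nearest standard size.

B5 (176 × 250 mm)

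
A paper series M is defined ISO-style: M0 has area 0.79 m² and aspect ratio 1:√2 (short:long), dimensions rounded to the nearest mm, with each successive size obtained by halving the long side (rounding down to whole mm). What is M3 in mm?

264 × 373 mm

Let M0's short side be w mm. w · w√2 = 0.79 m² = 790,000 mm², so w ≈ 747.4 mm and w√2 ≈ 1057.0 mm → M0 = 747 × 1057 mm.
M1: ⌊1057/2⌋ × 747 = 528 × 747 mm
M2: ⌊747/2⌋ × 528 = 373 × 528 mm
M3: ⌊528/2⌋ × 373 = 264 × 373 mm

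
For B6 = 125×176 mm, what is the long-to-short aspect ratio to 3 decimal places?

1.408

176 / 125 = 1.408
ISO 216 targets √2 ≈ 1.414; the -0.006 deviation is from mm rounding.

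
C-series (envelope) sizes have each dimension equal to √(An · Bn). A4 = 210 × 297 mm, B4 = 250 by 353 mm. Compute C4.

229 × 324 mm

Short side: √(210 · 250) = √52500 ≈ 229.1 → 229 mm
Long side: √(297 · 353) = √104841 ≈ 323.8 → 324 mm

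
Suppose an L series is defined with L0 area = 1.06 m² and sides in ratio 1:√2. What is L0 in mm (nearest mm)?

Let the short side be w mm. Then w · w√2 = 1.06 m² = 1,060,000 mm².
w² = 1,060,000/√2, so w ≈ 865.8 mm; long side = w√2 ≈ 1224.4 mm.

866 × 1224 mm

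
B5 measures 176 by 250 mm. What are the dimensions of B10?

B6: ⌊250/2⌋ × 176 = 125 × 176 mm
B7: ⌊176/2⌋ × 125 = 88 × 125 mm
B8: ⌊125/2⌋ × 88 = 62 × 88 mm
B9: ⌊88/2⌋ × 62 = 44 × 62 mm
B10: ⌊62/2⌋ × 44 = 31 × 44 mm

31 × 44 mm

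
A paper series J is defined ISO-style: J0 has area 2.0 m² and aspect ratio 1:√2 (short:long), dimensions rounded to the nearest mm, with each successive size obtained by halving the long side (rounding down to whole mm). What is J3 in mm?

420 × 594 mm

Let J0's short side be w mm. w · w√2 = 2.0 m² = 2,000,000 mm², so w ≈ 1189.2 mm and w√2 ≈ 1681.8 mm → J0 = 1189 × 1682 mm.
J1: ⌊1682/2⌋ × 1189 = 841 × 1189 mm
J2: ⌊1189/2⌋ × 841 = 594 × 841 mm
J3: ⌊841/2⌋ × 594 = 420 × 594 mm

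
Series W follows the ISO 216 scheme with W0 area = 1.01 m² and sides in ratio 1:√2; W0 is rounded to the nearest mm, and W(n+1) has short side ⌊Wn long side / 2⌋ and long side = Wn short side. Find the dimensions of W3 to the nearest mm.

298 × 422 mm

Let W0's short side be w mm. w · w√2 = 1.01 m² = 1,010,000 mm², so w ≈ 845.1 mm and w√2 ≈ 1195.1 mm → W0 = 845 × 1195 mm.
W1: ⌊1195/2⌋ × 845 = 597 × 845 mm
W2: ⌊845/2⌋ × 597 = 422 × 597 mm
W3: ⌊597/2⌋ × 422 = 298 × 422 mm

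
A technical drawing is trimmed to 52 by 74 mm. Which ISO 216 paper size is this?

Aspect ratio 74/52 ≈ 1.423 — close to the ISO √2 ≈ 1.414.
In the A-series (A0 area = 1 m²): A8 = 52 × 74 mm.

A8 (52 × 74 mm)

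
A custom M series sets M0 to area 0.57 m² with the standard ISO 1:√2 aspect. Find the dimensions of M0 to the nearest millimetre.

Let the short side be w mm. Then w · w√2 = 0.57 m² = 570,000 mm².
w² = 570,000/√2, so w ≈ 634.9 mm; long side = w√2 ≈ 897.8 mm.

635 × 898 mm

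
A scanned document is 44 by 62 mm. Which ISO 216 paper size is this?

B9 (44 × 62 mm)

Aspect ratio 62/44 ≈ 1.409 — close to the ISO √2 ≈ 1.414.
In the B-series (B0 = 1000 × 1414 mm): B9 = 44 × 62 mm.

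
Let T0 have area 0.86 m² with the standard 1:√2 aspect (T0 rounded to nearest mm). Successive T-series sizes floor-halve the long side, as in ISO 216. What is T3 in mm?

275 × 390 mm

Let T0's short side be w mm. w · w√2 = 0.86 m² = 860,000 mm², so w ≈ 779.8 mm and w√2 ≈ 1102.8 mm → T0 = 780 × 1103 mm.
T1: ⌊1103/2⌋ × 780 = 551 × 780 mm
T2: ⌊780/2⌋ × 551 = 390 × 551 mm
T3: ⌊551/2⌋ × 390 = 275 × 390 mm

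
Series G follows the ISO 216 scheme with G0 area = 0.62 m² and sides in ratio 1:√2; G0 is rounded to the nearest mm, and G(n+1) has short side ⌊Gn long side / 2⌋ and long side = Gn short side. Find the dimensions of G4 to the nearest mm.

165 × 234 mm

Let G0's short side be w mm. w · w√2 = 0.62 m² = 620,000 mm², so w ≈ 662.1 mm and w√2 ≈ 936.4 mm → G0 = 662 × 936 mm.
G1: ⌊936/2⌋ × 662 = 468 × 662 mm
G2: ⌊662/2⌋ × 468 = 331 × 468 mm
G3: ⌊468/2⌋ × 331 = 234 × 331 mm
G4: ⌊331/2⌋ × 234 = 165 × 234 mm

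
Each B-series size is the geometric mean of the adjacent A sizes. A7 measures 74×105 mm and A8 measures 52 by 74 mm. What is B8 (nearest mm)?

Short side: √(74 · 52) = √3848 ≈ 62.0 → 62 mm
Long side: √(105 · 74) = √7770 ≈ 88.1 → 88 mm

62 × 88 mm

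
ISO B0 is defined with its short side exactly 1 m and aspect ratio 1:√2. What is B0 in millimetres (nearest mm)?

1000 × 1414 mm

Short side = 1000 mm; long side = 1000√2 ≈ 1414.2 mm.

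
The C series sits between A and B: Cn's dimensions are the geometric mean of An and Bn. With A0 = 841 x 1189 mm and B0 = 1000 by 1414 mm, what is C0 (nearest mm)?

917 × 1297 mm

Short side: √(841 · 1000) = √841000 ≈ 917.1 → 917 mm
Long side: √(1189 · 1414) = √1681246 ≈ 1296.6 → 1297 mm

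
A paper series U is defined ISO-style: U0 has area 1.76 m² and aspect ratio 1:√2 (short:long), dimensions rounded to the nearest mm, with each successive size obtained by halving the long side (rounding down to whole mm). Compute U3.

394 × 558 mm

Let U0's short side be w mm. w · w√2 = 1.76 m² = 1,760,000 mm², so w ≈ 1115.6 mm and w√2 ≈ 1577.7 mm → U0 = 1116 × 1578 mm.
U1: ⌊1578/2⌋ × 1116 = 789 × 1116 mm
U2: ⌊1116/2⌋ × 789 = 558 × 789 mm
U3: ⌊789/2⌋ × 558 = 394 × 558 mm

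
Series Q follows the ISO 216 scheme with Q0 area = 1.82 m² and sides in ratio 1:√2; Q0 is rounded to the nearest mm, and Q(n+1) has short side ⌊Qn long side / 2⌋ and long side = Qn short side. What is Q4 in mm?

283 × 401 mm

Let Q0's short side be w mm. w · w√2 = 1.82 m² = 1,820,000 mm², so w ≈ 1134.4 mm and w√2 ≈ 1604.3 mm → Q0 = 1134 × 1604 mm.
Q1: ⌊1604/2⌋ × 1134 = 802 × 1134 mm
Q2: ⌊1134/2⌋ × 802 = 567 × 802 mm
Q3: ⌊802/2⌋ × 567 = 401 × 567 mm
Q4: ⌊567/2⌋ × 401 = 283 × 401 mm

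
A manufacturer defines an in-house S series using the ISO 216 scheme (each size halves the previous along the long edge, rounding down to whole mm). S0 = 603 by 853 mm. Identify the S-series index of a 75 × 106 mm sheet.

S0: 603 × 853 mm
S1: 426 × 603 mm
S2: 301 × 426 mm
S3: 213 × 301 mm
S4: 150 × 213 mm
S5: 106 × 150 mm
S6: 75 × 106 mm
S7: 53 × 75 mm
→ matches S6.

S6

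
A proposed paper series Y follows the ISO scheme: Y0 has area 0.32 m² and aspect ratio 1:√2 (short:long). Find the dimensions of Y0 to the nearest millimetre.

Let the short side be w mm. Then w · w√2 = 0.32 m² = 320,000 mm².
w² = 320,000/√2, so w ≈ 475.7 mm; long side = w√2 ≈ 672.7 mm.

476 × 673 mm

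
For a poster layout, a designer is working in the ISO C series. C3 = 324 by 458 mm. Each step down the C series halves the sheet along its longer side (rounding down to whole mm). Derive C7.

C4: ⌊458/2⌋ × 324 = 229 × 324 mm
C5: ⌊324/2⌋ × 229 = 162 × 229 mm
C6: ⌊229/2⌋ × 162 = 114 × 162 mm
C7: ⌊162/2⌋ × 114 = 81 × 114 mm

81 × 114 mm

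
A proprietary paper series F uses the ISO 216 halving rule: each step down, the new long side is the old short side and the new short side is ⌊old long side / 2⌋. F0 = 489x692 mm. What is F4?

122 × 173 mm

F1 = 346 × 489 mm (from F0 by 1 halving).
F2: ⌊489/2⌋ × 346 = 244 × 346 mm
F3: ⌊346/2⌋ × 244 = 173 × 244 mm
F4: ⌊244/2⌋ × 173 = 122 × 173 mm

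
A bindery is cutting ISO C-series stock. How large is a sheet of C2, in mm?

458 × 648 mm

C0 = 917 × 1297 mm (C0 is the geometric mean of A0 and B0, aspect 1:√2).
C1: ⌊1297/2⌋ × 917 = 648 × 917 mm
C2: ⌊917/2⌋ × 648 = 458 × 648 mm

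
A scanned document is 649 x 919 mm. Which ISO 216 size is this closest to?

Aspect ratio 919/649 ≈ 1.416 — close to the ISO √2 ≈ 1.414.
In the C-series (envelope sizes, between A and B): C1 = 648 × 917 mm.
Off by 3 mm total — nearest standard size.

C1 (648 × 917 mm)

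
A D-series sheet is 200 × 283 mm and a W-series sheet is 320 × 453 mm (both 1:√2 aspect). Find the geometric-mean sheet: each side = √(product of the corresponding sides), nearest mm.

253 × 358 mm

Short side: √(200 · 320) = √64000 ≈ 253.0 → 253 mm
Long side: √(283 · 453) = √128199 ≈ 358.0 → 358 mm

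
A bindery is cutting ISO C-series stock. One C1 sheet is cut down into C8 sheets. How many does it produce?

128

Each ISO step halves the sheet: 1 × C1 → 2 × C2 → 4 × C3 → 8 × C4 → …
From C1 to C8 is 7 halving steps: 2^7 = 128.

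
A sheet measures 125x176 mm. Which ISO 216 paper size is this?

Aspect ratio 176/125 ≈ 1.408 — close to the ISO √2 ≈ 1.414.
In the B-series (B0 = 1000 × 1414 mm): B6 = 125 × 176 mm.

B6 (125 × 176 mm)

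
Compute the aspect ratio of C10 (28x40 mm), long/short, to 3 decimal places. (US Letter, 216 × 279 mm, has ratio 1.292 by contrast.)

40 / 28 = 1.429
ISO 216 targets √2 ≈ 1.414; the +0.014 deviation is from mm rounding.

1.429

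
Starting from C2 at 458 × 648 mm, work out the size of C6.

114 × 162 mm

C3: ⌊648/2⌋ × 458 = 324 × 458 mm
C4: ⌊458/2⌋ × 324 = 229 × 324 mm
C5: ⌊324/2⌋ × 229 = 162 × 229 mm
C6: ⌊229/2⌋ × 162 = 114 × 162 mm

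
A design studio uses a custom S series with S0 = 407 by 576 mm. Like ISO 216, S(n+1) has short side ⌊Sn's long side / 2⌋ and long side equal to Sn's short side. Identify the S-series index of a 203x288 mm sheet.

S2

S0: 407 × 576 mm
S1: 288 × 407 mm
S2: 203 × 288 mm
S3: 144 × 203 mm
→ matches S2.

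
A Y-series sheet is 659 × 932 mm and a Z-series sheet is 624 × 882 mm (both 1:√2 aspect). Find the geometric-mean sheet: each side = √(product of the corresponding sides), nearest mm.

Short side: √(659 · 624) = √411216 ≈ 641.3 → 641 mm
Long side: √(932 · 882) = √822024 ≈ 906.7 → 907 mm

641 × 907 mm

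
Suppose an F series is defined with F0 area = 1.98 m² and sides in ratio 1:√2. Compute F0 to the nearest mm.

Let the short side be w mm. Then w · w√2 = 1.98 m² = 1,980,000 mm².
w² = 1,980,000/√2, so w ≈ 1183.2 mm; long side = w√2 ≈ 1673.4 mm.

1183 × 1673 mm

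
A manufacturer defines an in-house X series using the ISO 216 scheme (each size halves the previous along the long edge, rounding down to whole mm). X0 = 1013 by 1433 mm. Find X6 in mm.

126 × 179 mm

X1 = 716 × 1013 mm (from X0 by 1 halving).
X2: ⌊1013/2⌋ × 716 = 506 × 716 mm
X3: ⌊716/2⌋ × 506 = 358 × 506 mm
X4: ⌊506/2⌋ × 358 = 253 × 358 mm
X5: ⌊358/2⌋ × 253 = 179 × 253 mm
X6: ⌊253/2⌋ × 179 = 126 × 179 mm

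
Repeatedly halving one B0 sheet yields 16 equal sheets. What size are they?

16 = 2^4, so 4 halving steps.
B0 → B1 → … → B4 after 4 steps.

B4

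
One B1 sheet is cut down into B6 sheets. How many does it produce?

Each ISO step halves the sheet: 1 × B1 → 2 × B2 → 4 × B3 → 8 × B4 → …
From B1 to B6 is 5 halving steps: 2^5 = 32.

32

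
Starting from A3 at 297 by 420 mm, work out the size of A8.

A4: ⌊420/2⌋ × 297 = 210 × 297 mm
A5: ⌊297/2⌋ × 210 = 148 × 210 mm
A6: ⌊210/2⌋ × 148 = 105 × 148 mm
A7: ⌊148/2⌋ × 105 = 74 × 105 mm
A8: ⌊105/2⌋ × 74 = 52 × 74 mm

52 × 74 mm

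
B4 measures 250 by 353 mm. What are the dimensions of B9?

B5: ⌊353/2⌋ × 250 = 176 × 250 mm
B6: ⌊250/2⌋ × 176 = 125 × 176 mm
B7: ⌊176/2⌋ × 125 = 88 × 125 mm
B8: ⌊125/2⌋ × 88 = 62 × 88 mm
B9: ⌊88/2⌋ × 62 = 44 × 62 mm

44 × 62 mm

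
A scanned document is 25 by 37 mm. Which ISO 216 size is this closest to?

Aspect ratio 37/25 ≈ 1.480 (ISO target is √2 ≈ 1.414).
In the A-series (A0 area = 1 m²): A10 = 26 × 37 mm.
Off by 1 mm total — nearest standard size.

A10 (26 × 37 mm)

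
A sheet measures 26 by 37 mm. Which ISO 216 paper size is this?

A10 (26 × 37 mm)

Aspect ratio 37/26 ≈ 1.423 — close to the ISO √2 ≈ 1.414.
In the A-series (A0 area = 1 m²): A10 = 26 × 37 mm.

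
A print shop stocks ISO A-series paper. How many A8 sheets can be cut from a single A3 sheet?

32

Each ISO step halves the sheet: 1 × A3 → 2 × A4 → 4 × A5 → 8 × A6 → …
From A3 to A8 is 5 halving steps: 2^5 = 32.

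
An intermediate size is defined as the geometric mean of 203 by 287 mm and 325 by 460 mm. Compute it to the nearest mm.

257 × 363 mm

Short side: √(203 · 325) = √65975 ≈ 256.9 → 257 mm
Long side: √(287 · 460) = √132020 ≈ 363.3 → 363 mm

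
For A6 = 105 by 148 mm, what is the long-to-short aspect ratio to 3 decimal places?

148 / 105 = 1.410
ISO 216 targets √2 ≈ 1.414; the -0.005 deviation is from mm rounding.

1.410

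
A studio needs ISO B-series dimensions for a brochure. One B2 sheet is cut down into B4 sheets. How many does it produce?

Each ISO step halves the sheet: 1 × B2 → 2 × B3 → 4 × B4
From B2 to B4 is 2 halving steps: 2^2 = 4.

4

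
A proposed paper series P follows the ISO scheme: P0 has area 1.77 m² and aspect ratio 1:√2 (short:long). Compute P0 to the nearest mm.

Let the short side be w mm. Then w · w√2 = 1.77 m² = 1,770,000 mm².
w² = 1,770,000/√2, so w ≈ 1118.7 mm; long side = w√2 ≈ 1582.1 mm.

1119 × 1582 mm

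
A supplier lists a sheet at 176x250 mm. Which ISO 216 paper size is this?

Aspect ratio 250/176 ≈ 1.420 — close to the ISO √2 ≈ 1.414.
In the B-series (B0 = 1000 × 1414 mm): B5 = 176 × 250 mm.

B5 (176 × 250 mm)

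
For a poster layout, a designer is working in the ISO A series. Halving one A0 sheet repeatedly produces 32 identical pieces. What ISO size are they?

32 = 2^5, so 5 halving steps.
A0 → A1 → … → A5 after 5 steps.

A5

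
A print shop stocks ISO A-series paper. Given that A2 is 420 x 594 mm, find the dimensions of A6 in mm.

A3: ⌊594/2⌋ × 420 = 297 × 420 mm
A4: ⌊420/2⌋ × 297 = 210 × 297 mm
A5: ⌊297/2⌋ × 210 = 148 × 210 mm
A6: ⌊210/2⌋ × 148 = 105 × 148 mm

105 × 148 mm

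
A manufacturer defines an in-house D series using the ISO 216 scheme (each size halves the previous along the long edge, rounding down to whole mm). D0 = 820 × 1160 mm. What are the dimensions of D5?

D1 = 580 × 820 mm (from D0 by 1 halving).
D2: ⌊820/2⌋ × 580 = 410 × 580 mm
D3: ⌊580/2⌋ × 410 = 290 × 410 mm
D4: ⌊410/2⌋ × 290 = 205 × 290 mm
D5: ⌊290/2⌋ × 205 = 145 × 205 mm

145 × 205 mm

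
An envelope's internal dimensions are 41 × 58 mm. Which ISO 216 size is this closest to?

Aspect ratio 58/41 ≈ 1.415 — close to the ISO √2 ≈ 1.414.
In the C-series (envelope sizes, between A and B): C9 = 40 × 57 mm.
Off by 2 mm total — nearest standard size.

C9 (40 × 57 mm)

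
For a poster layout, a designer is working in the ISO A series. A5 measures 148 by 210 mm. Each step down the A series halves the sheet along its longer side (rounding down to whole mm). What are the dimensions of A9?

A6: ⌊210/2⌋ × 148 = 105 × 148 mm
A7: ⌊148/2⌋ × 105 = 74 × 105 mm
A8: ⌊105/2⌋ × 74 = 52 × 74 mm
A9: ⌊74/2⌋ × 52 = 37 × 52 mm

37 × 52 mm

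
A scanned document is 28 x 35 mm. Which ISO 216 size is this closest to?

A10 (26 × 37 mm)

Aspect ratio 35/28 ≈ 1.250 (ISO target is √2 ≈ 1.414).
In the A-series (A0 area = 1 m²): A10 = 26 × 37 mm.
Off by 4 mm total — nearest standard size.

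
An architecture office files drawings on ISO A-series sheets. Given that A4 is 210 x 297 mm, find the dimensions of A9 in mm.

A5: ⌊297/2⌋ × 210 = 148 × 210 mm
A6: ⌊210/2⌋ × 148 = 105 × 148 mm
A7: ⌊148/2⌋ × 105 = 74 × 105 mm
A8: ⌊105/2⌋ × 74 = 52 × 74 mm
A9: ⌊74/2⌋ × 52 = 37 × 52 mm

37 × 52 mm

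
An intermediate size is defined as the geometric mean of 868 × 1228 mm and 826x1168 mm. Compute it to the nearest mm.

Short side: √(868 · 826) = √716968 ≈ 846.7 → 847 mm
Long side: √(1228 · 1168) = √1434304 ≈ 1197.6 → 1198 mm

847 × 1198 mm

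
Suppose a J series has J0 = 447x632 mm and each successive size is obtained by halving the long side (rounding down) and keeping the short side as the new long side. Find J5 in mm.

79 × 111 mm

J1: ⌊632/2⌋ × 447 = 316 × 447 mm
J2: ⌊447/2⌋ × 316 = 223 × 316 mm
J3: ⌊316/2⌋ × 223 = 158 × 223 mm
J4: ⌊223/2⌋ × 158 = 111 × 158 mm
J5: ⌊158/2⌋ × 111 = 79 × 111 mm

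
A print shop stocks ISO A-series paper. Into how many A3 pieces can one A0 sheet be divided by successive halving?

8

Each ISO step halves the sheet: 1 × A0 → 2 × A1 → 4 × A2 → 8 × A3
From A0 to A3 is 3 halving steps: 2^3 = 8.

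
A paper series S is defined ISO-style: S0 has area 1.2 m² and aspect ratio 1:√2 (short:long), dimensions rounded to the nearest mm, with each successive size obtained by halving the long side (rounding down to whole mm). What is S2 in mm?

460 × 651 mm

Let S0's short side be w mm. w · w√2 = 1.2 m² = 1,200,000 mm², so w ≈ 921.2 mm and w√2 ≈ 1302.7 mm → S0 = 921 × 1303 mm.
S1: ⌊1303/2⌋ × 921 = 651 × 921 mm
S2: ⌊921/2⌋ × 651 = 460 × 651 mm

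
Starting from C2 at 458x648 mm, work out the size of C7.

81 × 114 mm

C3: ⌊648/2⌋ × 458 = 324 × 458 mm
C4: ⌊458/2⌋ × 324 = 229 × 324 mm
C5: ⌊324/2⌋ × 229 = 162 × 229 mm
C6: ⌊229/2⌋ × 162 = 114 × 162 mm
C7: ⌊162/2⌋ × 114 = 81 × 114 mm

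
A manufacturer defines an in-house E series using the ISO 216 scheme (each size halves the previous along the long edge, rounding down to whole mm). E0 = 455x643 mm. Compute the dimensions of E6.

E1 = 321 × 455 mm (from E0 by 1 halving).
E2: ⌊455/2⌋ × 321 = 227 × 321 mm
E3: ⌊321/2⌋ × 227 = 160 × 227 mm
E4: ⌊227/2⌋ × 160 = 113 × 160 mm
E5: ⌊160/2⌋ × 113 = 80 × 113 mm
E6: ⌊113/2⌋ × 80 = 56 × 80 mm

56 × 80 mm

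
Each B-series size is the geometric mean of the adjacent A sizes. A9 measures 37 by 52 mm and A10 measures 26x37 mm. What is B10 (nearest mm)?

31 × 44 mm

Short side: √(37 · 26) = √962 ≈ 31.0 → 31 mm
Long side: √(52 · 37) = √1924 ≈ 43.9 → 44 mm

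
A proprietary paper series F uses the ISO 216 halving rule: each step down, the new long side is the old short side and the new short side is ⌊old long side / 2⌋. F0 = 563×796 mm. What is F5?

99 × 140 mm

F1 = 398 × 563 mm (from F0 by 1 halving).
F2: ⌊563/2⌋ × 398 = 281 × 398 mm
F3: ⌊398/2⌋ × 281 = 199 × 281 mm
F4: ⌊281/2⌋ × 199 = 140 × 199 mm
F5: ⌊199/2⌋ × 140 = 99 × 140 mm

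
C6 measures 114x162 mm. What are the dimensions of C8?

C7: ⌊162/2⌋ × 114 = 81 × 114 mm
C8: ⌊114/2⌋ × 81 = 57 × 81 mm

57 × 81 mm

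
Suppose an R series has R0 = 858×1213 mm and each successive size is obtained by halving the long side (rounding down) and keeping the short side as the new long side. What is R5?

R1: ⌊1213/2⌋ × 858 = 606 × 858 mm
R2: ⌊858/2⌋ × 606 = 429 × 606 mm
R3: ⌊606/2⌋ × 429 = 303 × 429 mm
R4: ⌊429/2⌋ × 303 = 214 × 303 mm
R5: ⌊303/2⌋ × 214 = 151 × 214 mm

151 × 214 mm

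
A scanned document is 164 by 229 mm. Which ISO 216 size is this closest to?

Aspect ratio 229/164 ≈ 1.396 (ISO target is √2 ≈ 1.414).
In the C-series (envelope sizes, between A and B): C5 = 162 × 229 mm.
Off by 2 mm total — nearest standard size.

C5 (162 × 229 mm)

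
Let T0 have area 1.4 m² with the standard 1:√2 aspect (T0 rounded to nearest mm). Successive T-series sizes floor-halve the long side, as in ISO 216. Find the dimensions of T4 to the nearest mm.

Let T0's short side be w mm. w · w√2 = 1.4 m² = 1,400,000 mm², so w ≈ 995.0 mm and w√2 ≈ 1407.1 mm → T0 = 995 × 1407 mm.
T1: ⌊1407/2⌋ × 995 = 703 × 995 mm
T2: ⌊995/2⌋ × 703 = 497 × 703 mm
T3: ⌊703/2⌋ × 497 = 351 × 497 mm
T4: ⌊497/2⌋ × 351 = 248 × 351 mm

248 × 351 mm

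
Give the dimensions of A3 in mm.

A0 = 841 × 1189 mm (A0 has area 1 m², aspect 1:√2).
A1: ⌊1189/2⌋ × 841 = 594 × 841 mm
A2: ⌊841/2⌋ × 594 = 420 × 594 mm
A3: ⌊594/2⌋ × 420 = 297 × 420 mm

297 × 420 mm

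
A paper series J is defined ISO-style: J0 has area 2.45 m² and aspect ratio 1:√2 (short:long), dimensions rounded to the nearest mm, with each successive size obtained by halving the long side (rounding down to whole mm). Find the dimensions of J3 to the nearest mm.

Let J0's short side be w mm. w · w√2 = 2.45 m² = 2,450,000 mm², so w ≈ 1316.2 mm and w√2 ≈ 1861.4 mm → J0 = 1316 × 1861 mm.
J1: ⌊1861/2⌋ × 1316 = 930 × 1316 mm
J2: ⌊1316/2⌋ × 930 = 658 × 930 mm
J3: ⌊930/2⌋ × 658 = 465 × 658 mm

465 × 658 mm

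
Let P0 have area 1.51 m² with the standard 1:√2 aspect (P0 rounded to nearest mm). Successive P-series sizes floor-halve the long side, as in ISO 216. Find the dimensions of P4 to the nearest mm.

Let P0's short side be w mm. w · w√2 = 1.51 m² = 1,510,000 mm², so w ≈ 1033.3 mm and w√2 ≈ 1461.3 mm → P0 = 1033 × 1461 mm.
P1: ⌊1461/2⌋ × 1033 = 730 × 1033 mm
P2: ⌊1033/2⌋ × 730 = 516 × 730 mm
P3: ⌊730/2⌋ × 516 = 365 × 516 mm
P4: ⌊516/2⌋ × 365 = 258 × 365 mm

258 × 365 mm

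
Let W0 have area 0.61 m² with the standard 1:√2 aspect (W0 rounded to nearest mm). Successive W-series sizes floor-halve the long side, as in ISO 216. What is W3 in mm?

232 × 328 mm

Let W0's short side be w mm. w · w√2 = 0.61 m² = 610,000 mm², so w ≈ 656.8 mm and w√2 ≈ 928.8 mm → W0 = 657 × 929 mm.
W1: ⌊929/2⌋ × 657 = 464 × 657 mm
W2: ⌊657/2⌋ × 464 = 328 × 464 mm
W3: ⌊464/2⌋ × 328 = 232 × 328 mm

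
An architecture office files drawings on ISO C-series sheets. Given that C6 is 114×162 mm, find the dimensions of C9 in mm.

40 × 57 mm

C7: ⌊162/2⌋ × 114 = 81 × 114 mm
C8: ⌊114/2⌋ × 81 = 57 × 81 mm
C9: ⌊81/2⌋ × 57 = 40 × 57 mm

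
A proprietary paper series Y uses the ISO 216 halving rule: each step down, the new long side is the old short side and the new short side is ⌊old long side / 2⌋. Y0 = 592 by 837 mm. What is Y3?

209 × 296 mm

Y1: ⌊837/2⌋ × 592 = 418 × 592 mm
Y2: ⌊592/2⌋ × 418 = 296 × 418 mm
Y3: ⌊418/2⌋ × 296 = 209 × 296 mm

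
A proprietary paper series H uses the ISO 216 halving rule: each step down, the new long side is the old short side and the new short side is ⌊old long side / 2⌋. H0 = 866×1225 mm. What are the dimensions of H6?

108 × 153 mm

H1: ⌊1225/2⌋ × 866 = 612 × 866 mm
H2: ⌊866/2⌋ × 612 = 433 × 612 mm
H3: ⌊612/2⌋ × 433 = 306 × 433 mm
H4: ⌊433/2⌋ × 306 = 216 × 306 mm
H5: ⌊306/2⌋ × 216 = 153 × 216 mm
H6: ⌊216/2⌋ × 153 = 108 × 153 mm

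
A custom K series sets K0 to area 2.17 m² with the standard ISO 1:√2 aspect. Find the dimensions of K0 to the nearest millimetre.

1239 × 1752 mm

Let the short side be w mm. Then w · w√2 = 2.17 m² = 2,170,000 mm².
w² = 2,170,000/√2, so w ≈ 1238.7 mm; long side = w√2 ≈ 1751.8 mm.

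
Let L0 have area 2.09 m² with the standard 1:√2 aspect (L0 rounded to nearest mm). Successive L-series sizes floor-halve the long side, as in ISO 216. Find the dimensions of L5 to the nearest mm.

Let L0's short side be w mm. w · w√2 = 2.09 m² = 2,090,000 mm², so w ≈ 1215.7 mm and w√2 ≈ 1719.2 mm → L0 = 1216 × 1719 mm.
L1: ⌊1719/2⌋ × 1216 = 859 × 1216 mm
L2: ⌊1216/2⌋ × 859 = 608 × 859 mm
L3: ⌊859/2⌋ × 608 = 429 × 608 mm
L4: ⌊608/2⌋ × 429 = 304 × 429 mm
L5: ⌊429/2⌋ × 304 = 214 × 304 mm

214 × 304 mm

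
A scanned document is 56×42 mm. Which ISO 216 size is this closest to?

C9 (40 × 57 mm)

Aspect ratio 56/42 ≈ 1.333 (ISO target is √2 ≈ 1.414).
In the C-series (envelope sizes, between A and B): C9 = 40 × 57 mm.
Off by 3 mm total — nearest standard size.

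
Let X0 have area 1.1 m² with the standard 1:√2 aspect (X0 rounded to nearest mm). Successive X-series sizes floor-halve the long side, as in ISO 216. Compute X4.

220 × 311 mm

Let X0's short side be w mm. w · w√2 = 1.1 m² = 1,100,000 mm², so w ≈ 881.9 mm and w√2 ≈ 1247.3 mm → X0 = 882 × 1247 mm.
X1: ⌊1247/2⌋ × 882 = 623 × 882 mm
X2: ⌊882/2⌋ × 623 = 441 × 623 mm
X3: ⌊623/2⌋ × 441 = 311 × 441 mm
X4: ⌊441/2⌋ × 311 = 220 × 311 mm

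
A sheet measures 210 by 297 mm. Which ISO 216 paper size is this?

A4 (210 × 297 mm)

Aspect ratio 297/210 ≈ 1.414 — close to the ISO √2 ≈ 1.414.
In the A-series (A0 area = 1 m²): A4 = 210 × 297 mm.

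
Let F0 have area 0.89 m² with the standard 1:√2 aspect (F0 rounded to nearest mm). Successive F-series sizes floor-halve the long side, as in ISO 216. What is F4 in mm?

198 × 280 mm

Let F0's short side be w mm. w · w√2 = 0.89 m² = 890,000 mm², so w ≈ 793.3 mm and w√2 ≈ 1121.9 mm → F0 = 793 × 1122 mm.
F1: ⌊1122/2⌋ × 793 = 561 × 793 mm
F2: ⌊793/2⌋ × 561 = 396 × 561 mm
F3: ⌊561/2⌋ × 396 = 280 × 396 mm
F4: ⌊396/2⌋ × 280 = 198 × 280 mm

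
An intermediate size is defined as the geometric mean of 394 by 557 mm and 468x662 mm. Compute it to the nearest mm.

429 × 607 mm

Short side: √(394 · 468) = √184392 ≈ 429.4 → 429 mm
Long side: √(557 · 662) = √368734 ≈ 607.2 → 607 mm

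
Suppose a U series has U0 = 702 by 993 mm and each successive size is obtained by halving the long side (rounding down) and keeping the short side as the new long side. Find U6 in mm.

87 × 124 mm

U1: ⌊993/2⌋ × 702 = 496 × 702 mm
U2: ⌊702/2⌋ × 496 = 351 × 496 mm
U3: ⌊496/2⌋ × 351 = 248 × 351 mm
U4: ⌊351/2⌋ × 248 = 175 × 248 mm
U5: ⌊248/2⌋ × 175 = 124 × 175 mm
U6: ⌊175/2⌋ × 124 = 87 × 124 mm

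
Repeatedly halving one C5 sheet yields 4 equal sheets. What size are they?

C7

4 = 2^2, so 2 halving steps.
C5 → C6 → … → C7 after 2 steps.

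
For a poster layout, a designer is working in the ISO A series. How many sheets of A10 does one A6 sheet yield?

16

Each ISO step halves the sheet: 1 × A6 → 2 × A7 → 4 × A8 → 8 × A9 → …
From A6 to A10 is 4 halving steps: 2^4 = 16.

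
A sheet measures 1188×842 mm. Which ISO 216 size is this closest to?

A0 (841 × 1189 mm)

Aspect ratio 1188/842 ≈ 1.411 — close to the ISO √2 ≈ 1.414.
In the A-series (A0 area = 1 m²): A0 = 841 × 1189 mm.
Off by 2 mm total — nearest standard size.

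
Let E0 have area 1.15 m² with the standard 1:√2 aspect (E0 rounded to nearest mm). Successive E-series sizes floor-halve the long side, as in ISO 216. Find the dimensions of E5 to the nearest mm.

159 × 225 mm

Let E0's short side be w mm. w · w√2 = 1.15 m² = 1,150,000 mm², so w ≈ 901.8 mm and w√2 ≈ 1275.3 mm → E0 = 902 × 1275 mm.
E1: ⌊1275/2⌋ × 902 = 637 × 902 mm
E2: ⌊902/2⌋ × 637 = 451 × 637 mm
E3: ⌊637/2⌋ × 451 = 318 × 451 mm
E4: ⌊451/2⌋ × 318 = 225 × 318 mm
E5: ⌊318/2⌋ × 225 = 159 × 225 mm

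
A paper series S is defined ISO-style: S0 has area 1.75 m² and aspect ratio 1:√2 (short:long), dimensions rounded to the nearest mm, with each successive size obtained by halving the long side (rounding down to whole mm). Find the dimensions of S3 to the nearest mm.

Let S0's short side be w mm. w · w√2 = 1.75 m² = 1,750,000 mm², so w ≈ 1112.4 mm and w√2 ≈ 1573.2 mm → S0 = 1112 × 1573 mm.
S1: ⌊1573/2⌋ × 1112 = 786 × 1112 mm
S2: ⌊1112/2⌋ × 786 = 556 × 786 mm
S3: ⌊786/2⌋ × 556 = 393 × 556 mm

393 × 556 mm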